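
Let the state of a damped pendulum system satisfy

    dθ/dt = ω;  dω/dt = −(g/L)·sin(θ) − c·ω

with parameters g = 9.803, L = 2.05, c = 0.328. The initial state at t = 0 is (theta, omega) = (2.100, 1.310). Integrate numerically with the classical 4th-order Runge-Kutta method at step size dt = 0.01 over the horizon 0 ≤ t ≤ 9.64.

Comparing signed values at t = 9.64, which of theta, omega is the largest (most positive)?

largest component: omega

t=0.000: state=(2.100, 1.310)
step 1 (dt=0.01): k1=(1.310, -4.558), k2=(1.287, -4.534), k3=(1.287, -4.534), k4=(1.265, -4.511); state += dt/6·(k1+2k2+2k3+k4)
t=0.010: state=(2.113, 1.265)
t=0.020: state=(2.125, 1.220)
t=0.030: state=(2.137, 1.175)
continuing one RK4 step at a time; state shown every 50 steps (Δt=0.5):
t=0.500: state=(2.258, -0.588)
t=1.000: state=(1.499, -2.498)
t=1.500: state=(-0.100, -3.419)
t=2.000: state=(-1.368, -1.365)
t=2.500: state=(-1.434, 1.039)
t=3.000: state=(-0.445, 2.654)
t=3.500: state=(0.779, 1.797)
t=4.000: state=(1.137, -0.382)
t=4.500: state=(0.492, -1.983)
t=5.000: state=(-0.502, -1.608)
t=5.500: state=(-0.879, 0.162)
t=6.000: state=(-0.408, 1.536)
t=6.500: state=(0.375, 1.292)
t=7.000: state=(0.682, -0.131)
t=7.500: state=(0.302, -1.224)
t=8.000: state=(-0.311, -0.988)
t=8.500: state=(-0.529, 0.162)
t=9.000: state=(-0.206, 0.988)
t=9.500: state=(0.270, 0.729)
t=9.640: state=(0.356, 0.493)
compare at T: theta=0.356, omega=0.493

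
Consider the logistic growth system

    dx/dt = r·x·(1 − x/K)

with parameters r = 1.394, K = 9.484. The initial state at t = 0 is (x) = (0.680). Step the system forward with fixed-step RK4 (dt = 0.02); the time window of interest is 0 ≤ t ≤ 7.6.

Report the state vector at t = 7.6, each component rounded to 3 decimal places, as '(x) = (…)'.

t=0.000: state=(0.680)
step 1 (dt=0.02): k1=(0.880), k2=(0.890), k3=(0.891), k4=(0.901); state += dt/6·(k1+2k2+2k3+k4)
t=0.020: state=(0.698)
t=0.040: state=(0.716)
t=0.060: state=(0.735)
continuing one RK4 step at a time; state shown every 25 steps (Δt=0.5):
t=0.500: state=(1.273)
t=1.000: state=(2.252)
t=1.500: state=(3.648)
t=2.000: state=(5.278)
t=2.500: state=(6.789)
t=3.000: state=(7.919)
t=3.500: state=(8.634)
t=4.000: state=(9.041)
t=4.500: state=(9.258)
t=5.000: state=(9.370)
t=5.500: state=(9.427)
t=6.000: state=(9.455)
t=6.500: state=(9.470)
t=7.000: state=(9.477)
t=7.500: state=(9.480)
t=7.600: state=(9.481)

(x) = (9.481)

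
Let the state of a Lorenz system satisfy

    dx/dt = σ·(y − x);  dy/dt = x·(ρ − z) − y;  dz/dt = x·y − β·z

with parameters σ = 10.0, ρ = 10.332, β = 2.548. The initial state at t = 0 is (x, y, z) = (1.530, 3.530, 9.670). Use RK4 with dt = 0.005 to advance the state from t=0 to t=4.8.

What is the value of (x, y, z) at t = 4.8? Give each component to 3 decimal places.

(x, y, z) = (4.990, 4.959, 9.483)

t=0.000: state=(1.530, 3.530, 9.670)
step 1 (dt=0.005): k1=(20.000, -2.517, -19.238), k2=(19.437, -2.402, -18.949), k3=(19.454, -2.404, -18.956), k4=(18.907, -2.286, -18.673); state += dt/6·(k1+2k2+2k3+k4)
t=0.005: state=(1.627, 3.518, 9.575)
t=0.010: state=(1.719, 3.507, 9.483)
t=0.015: state=(1.806, 3.498, 9.394)
continuing one RK4 step at a time; state shown every 40 steps (Δt=0.2):
t=0.200: state=(3.388, 3.961, 7.374)
t=0.400: state=(4.741, 5.512, 7.511)
t=0.600: state=(5.956, 6.208, 9.746)
t=0.800: state=(5.445, 4.809, 10.926)
t=1.000: state=(4.258, 3.859, 9.689)
t=1.200: state=(4.037, 4.193, 8.328)
t=1.400: state=(4.707, 5.155, 8.216)
t=1.600: state=(5.461, 5.663, 9.405)
t=1.800: state=(5.316, 5.008, 10.260)
t=2.000: state=(4.620, 4.333, 9.715)
t=2.200: state=(4.377, 4.427, 8.838)
t=2.400: state=(4.730, 4.989, 8.665)
t=2.600: state=(5.188, 5.329, 9.298)
t=2.800: state=(5.170, 5.022, 9.850)
t=3.000: state=(4.780, 4.596, 9.628)
t=3.200: state=(4.587, 4.592, 9.098)
t=3.400: state=(4.764, 4.911, 8.937)
t=3.600: state=(5.039, 5.133, 9.271)
t=3.800: state=(5.062, 4.992, 9.615)
t=4.000: state=(4.848, 4.736, 9.536)
t=4.200: state=(4.712, 4.701, 9.227)
t=4.400: state=(4.796, 4.877, 9.101)
t=4.600: state=(4.959, 5.020, 9.273)
t=4.800: state=(4.990, 4.959, 9.483)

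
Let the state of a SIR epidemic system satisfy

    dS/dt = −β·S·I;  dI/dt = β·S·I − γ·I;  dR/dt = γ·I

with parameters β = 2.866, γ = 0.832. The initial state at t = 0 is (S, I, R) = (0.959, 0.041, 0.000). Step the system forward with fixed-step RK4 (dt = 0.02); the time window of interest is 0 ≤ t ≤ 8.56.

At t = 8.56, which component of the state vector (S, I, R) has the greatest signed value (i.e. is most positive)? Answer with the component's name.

t=0.000: state=(0.959, 0.041, 0.000)
step 1 (dt=0.02): k1=(-0.113, 0.079, 0.034), k2=(-0.115, 0.080, 0.035), k3=(-0.115, 0.080, 0.035), k4=(-0.117, 0.081, 0.035); state += dt/6·(k1+2k2+2k3+k4)
t=0.020: state=(0.957, 0.043, 0.001)
t=0.040: state=(0.954, 0.044, 0.001)
t=0.060: state=(0.952, 0.046, 0.002)
continuing one RK4 step at a time; state shown every 25 steps (Δt=0.5):
t=0.500: state=(0.871, 0.101, 0.028)
t=1.000: state=(0.701, 0.208, 0.091)
t=1.500: state=(0.478, 0.320, 0.202)
t=2.000: state=(0.290, 0.363, 0.347)
t=2.500: state=(0.175, 0.331, 0.493)
t=3.000: state=(0.114, 0.268, 0.618)
t=3.500: state=(0.081, 0.203, 0.716)
t=4.000: state=(0.063, 0.148, 0.788)
t=4.500: state=(0.053, 0.106, 0.841)
t=5.000: state=(0.047, 0.075, 0.878)
t=5.500: state=(0.043, 0.053, 0.905)
t=6.000: state=(0.040, 0.037, 0.923)
t=6.500: state=(0.038, 0.026, 0.936)
t=7.000: state=(0.037, 0.018, 0.945)
t=7.500: state=(0.036, 0.012, 0.951)
t=8.000: state=(0.036, 0.009, 0.956)
t=8.500: state=(0.035, 0.006, 0.959)
t=8.560: state=(0.035, 0.006, 0.959)
compare at T: S=0.035, I=0.006, R=0.959

largest component: R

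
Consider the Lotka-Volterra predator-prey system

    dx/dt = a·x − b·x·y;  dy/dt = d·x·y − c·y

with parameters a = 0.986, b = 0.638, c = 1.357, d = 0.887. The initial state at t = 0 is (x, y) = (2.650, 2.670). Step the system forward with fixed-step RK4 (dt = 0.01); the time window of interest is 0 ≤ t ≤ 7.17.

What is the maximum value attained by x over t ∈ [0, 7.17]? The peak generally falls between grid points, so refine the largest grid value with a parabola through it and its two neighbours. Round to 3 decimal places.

max x = 3.082

t=0.000: state=(2.650, 2.670)
step 1 (dt=0.01): k1=(-1.901, 2.653), k2=(-1.917, 2.643), k3=(-1.917, 2.643), k4=(-1.932, 2.633); state += dt/6·(k1+2k2+2k3+k4)
t=0.010: state=(2.631, 2.696)
t=0.020: state=(2.611, 2.723)
t=0.030: state=(2.592, 2.749)
continuing one RK4 step at a time; state shown every 25 steps (Δt=0.25):
t=0.250: state=(2.111, 3.230)
t=0.500: state=(1.577, 3.457)
t=0.750: state=(1.169, 3.330)
t=1.000: state=(0.903, 2.978)
t=1.250: state=(0.744, 2.542)
t=1.500: state=(0.657, 2.112)
t=1.750: state=(0.619, 1.732)
t=2.000: state=(0.617, 1.414)
t=2.250: state=(0.643, 1.158)
t=2.500: state=(0.696, 0.956)
t=2.750: state=(0.775, 0.801)
t=3.000: state=(0.881, 0.686)
t=3.250: state=(1.017, 0.602)
t=3.500: state=(1.188, 0.548)
t=3.750: state=(1.397, 0.519)
t=4.000: state=(1.646, 0.518)
t=4.250: state=(1.935, 0.548)
t=4.500: state=(2.257, 0.621)
t=4.750: state=(2.590, 0.758)
t=5.000: state=(2.888, 0.992)
t=5.250: state=(3.067, 1.371)
t=5.500: state=(3.023, 1.929)
t=5.750: state=(2.696, 2.603)
t=6.000: state=(2.168, 3.187)
t=6.250: state=(1.625, 3.452)
t=6.500: state=(1.203, 3.355)
t=6.750: state=(0.924, 3.018)
t=7.000: state=(0.756, 2.586)
t=7.170: state=(0.686, 2.288)
largest grid value and its neighbours: x(5.330)=3.08213, x(5.340)=3.08221, x(5.350)=3.08188
parabola through these three points peaks at t≈5.337 with x≈3.08223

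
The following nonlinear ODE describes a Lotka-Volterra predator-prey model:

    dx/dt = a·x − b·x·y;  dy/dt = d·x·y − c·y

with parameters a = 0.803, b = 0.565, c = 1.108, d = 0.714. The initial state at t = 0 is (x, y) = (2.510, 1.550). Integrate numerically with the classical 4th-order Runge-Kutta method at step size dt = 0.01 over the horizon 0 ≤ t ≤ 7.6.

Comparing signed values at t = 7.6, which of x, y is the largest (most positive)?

t=0.000: state=(2.510, 1.550)
step 1 (dt=0.01): k1=(-0.183, 1.060), k2=(-0.190, 1.063), k3=(-0.190, 1.063), k4=(-0.198, 1.066); state += dt/6·(k1+2k2+2k3+k4)
t=0.010: state=(2.508, 1.561)
t=0.020: state=(2.506, 1.571)
t=0.030: state=(2.504, 1.582)
continuing one RK4 step at a time; state shown every 25 steps (Δt=0.25):
t=0.250: state=(2.418, 1.827)
t=0.500: state=(2.239, 2.100)
t=0.750: state=(2.000, 2.326)
t=1.000: state=(1.741, 2.462)
t=1.250: state=(1.498, 2.491)
t=1.500: state=(1.293, 2.421)
t=1.750: state=(1.134, 2.277)
t=2.000: state=(1.017, 2.090)
t=2.250: state=(0.939, 1.886)
t=2.500: state=(0.892, 1.683)
t=2.750: state=(0.872, 1.493)
t=3.000: state=(0.874, 1.322)
t=3.250: state=(0.895, 1.173)
t=3.500: state=(0.936, 1.047)
t=3.750: state=(0.994, 0.943)
t=4.000: state=(1.070, 0.859)
t=4.250: state=(1.165, 0.795)
t=4.500: state=(1.277, 0.749)
t=4.750: state=(1.407, 0.721)
t=5.000: state=(1.555, 0.712)
t=5.250: state=(1.718, 0.722)
t=5.500: state=(1.892, 0.756)
t=5.750: state=(2.070, 0.816)
t=6.000: state=(2.241, 0.909)
t=6.250: state=(2.388, 1.042)
t=6.500: state=(2.489, 1.222)
t=6.750: state=(2.521, 1.450)
t=7.000: state=(2.464, 1.718)
t=7.250: state=(2.317, 1.998)
t=7.500: state=(2.097, 2.247)
t=7.600: state=(1.997, 2.328)
compare at T: x=1.997, y=2.328

largest component: y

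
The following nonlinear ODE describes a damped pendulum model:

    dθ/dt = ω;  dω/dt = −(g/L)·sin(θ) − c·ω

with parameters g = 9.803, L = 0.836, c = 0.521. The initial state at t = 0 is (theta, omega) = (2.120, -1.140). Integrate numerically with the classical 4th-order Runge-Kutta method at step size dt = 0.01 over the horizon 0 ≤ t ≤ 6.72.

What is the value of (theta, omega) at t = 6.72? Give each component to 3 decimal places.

(theta, omega) = (-0.283, -0.477)

t=0.000: state=(2.120, -1.140)
step 1 (dt=0.01): k1=(-1.140, -9.408), k2=(-1.187, -9.418), k3=(-1.187, -9.419), k4=(-1.234, -9.431); state += dt/6·(k1+2k2+2k3+k4)
t=0.010: state=(2.108, -1.234)
t=0.020: state=(2.095, -1.329)
t=0.030: state=(2.082, -1.423)
continuing one RK4 step at a time; state shown every 25 steps (Δt=0.25):
t=0.250: state=(1.532, -3.588)
t=0.500: state=(0.378, -5.305)
t=0.750: state=(-0.846, -3.950)
t=1.000: state=(-1.461, -0.924)
t=1.250: state=(-1.328, 1.915)
t=1.500: state=(-0.568, 3.912)
t=1.750: state=(0.426, 3.572)
t=2.000: state=(1.045, 1.211)
t=2.250: state=(1.017, -1.367)
t=2.500: state=(0.434, -3.055)
t=2.750: state=(-0.340, -2.767)
t=3.000: state=(-0.810, -0.844)
t=3.250: state=(-0.748, 1.273)
t=3.500: state=(-0.251, 2.468)
t=3.750: state=(0.342, 1.997)
t=4.000: state=(0.649, 0.361)
t=4.250: state=(0.524, -1.277)
t=4.500: state=(0.090, -1.971)
t=4.750: state=(-0.347, -1.331)
t=5.000: state=(-0.512, 0.052)
t=5.250: state=(-0.338, 1.236)
t=5.500: state=(0.028, 1.512)
t=5.750: state=(0.332, 0.787)
t=6.000: state=(0.388, -0.340)
t=6.250: state=(0.192, -1.120)
t=6.500: state=(-0.103, -1.094)
t=6.720: state=(-0.283, -0.477)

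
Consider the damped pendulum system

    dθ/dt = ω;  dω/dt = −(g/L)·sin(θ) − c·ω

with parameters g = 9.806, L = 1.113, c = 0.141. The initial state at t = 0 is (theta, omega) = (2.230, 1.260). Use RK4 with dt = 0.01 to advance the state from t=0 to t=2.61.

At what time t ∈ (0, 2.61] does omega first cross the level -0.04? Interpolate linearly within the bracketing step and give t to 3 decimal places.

t=0.000: state=(2.230, 1.260)
step 1 (dt=0.01): k1=(1.260, -7.142), k2=(1.224, -7.103), k3=(1.224, -7.104), k4=(1.189, -7.066); state += dt/6·(k1+2k2+2k3+k4)
t=0.010: state=(2.242, 1.189)
t=0.020: state=(2.254, 1.119)
t=0.030: state=(2.265, 1.049)
continuing one RK4 step at a time; state shown every 10 steps (Δt=0.1):
t=0.100: state=(2.321, 0.580)
t=0.190: state=(2.348, 0.006)
next step: t=0.200: state=(2.347, -0.057) — omega has crossed -0.04
linear interpolation between t=0.190 (0.00553) and t=0.200 (-0.05727) → t≈0.197

t = 0.197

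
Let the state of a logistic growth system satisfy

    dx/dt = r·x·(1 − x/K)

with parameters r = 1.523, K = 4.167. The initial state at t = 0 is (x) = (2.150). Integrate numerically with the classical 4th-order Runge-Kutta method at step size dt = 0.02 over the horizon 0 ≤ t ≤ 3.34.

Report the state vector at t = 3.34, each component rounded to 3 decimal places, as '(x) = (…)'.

(x) = (4.143)

t=0.000: state=(2.150)
step 1 (dt=0.02): k1=(1.585), k2=(1.584), k3=(1.584), k4=(1.583); state += dt/6·(k1+2k2+2k3+k4)
t=0.020: state=(2.182)
t=0.040: state=(2.213)
t=0.060: state=(2.245)
continuing one RK4 step at a time; state shown every 10 steps (Δt=0.2):
t=0.200: state=(2.463)
t=0.400: state=(2.759)
t=0.600: state=(3.028)
t=0.800: state=(3.262)
t=1.000: state=(3.459)
t=1.200: state=(3.621)
t=1.400: state=(3.750)
t=1.600: state=(3.851)
t=1.800: state=(3.929)
t=2.000: state=(3.989)
t=2.200: state=(4.034)
t=2.400: state=(4.068)
t=2.600: state=(4.094)
t=2.800: state=(4.113)
t=3.000: state=(4.127)
t=3.200: state=(4.137)
t=3.340: state=(4.143)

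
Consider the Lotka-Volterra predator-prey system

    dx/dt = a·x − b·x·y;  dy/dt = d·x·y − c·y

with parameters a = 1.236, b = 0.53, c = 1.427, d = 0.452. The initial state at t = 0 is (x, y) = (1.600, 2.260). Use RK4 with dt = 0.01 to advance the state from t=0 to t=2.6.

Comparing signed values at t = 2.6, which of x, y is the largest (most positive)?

t=0.000: state=(1.600, 2.260)
step 1 (dt=0.01): k1=(0.061, -1.591), k2=(0.068, -1.585), k3=(0.068, -1.585), k4=(0.075, -1.579); state += dt/6·(k1+2k2+2k3+k4)
t=0.010: state=(1.601, 2.244)
t=0.020: state=(1.601, 2.228)
t=0.030: state=(1.602, 2.213)
continuing one RK4 step at a time; state shown every 10 steps (Δt=0.1):
t=0.100: state=(1.613, 2.107)
t=0.200: state=(1.638, 1.966)
t=0.300: state=(1.676, 1.837)
t=0.400: state=(1.726, 1.720)
t=0.500: state=(1.788, 1.614)
t=0.600: state=(1.862, 1.520)
t=0.700: state=(1.949, 1.436)
t=0.800: state=(2.047, 1.363)
t=0.900: state=(2.159, 1.299)
t=1.000: state=(2.284, 1.246)
t=1.100: state=(2.422, 1.201)
t=1.200: state=(2.574, 1.166)
t=1.300: state=(2.740, 1.140)
t=1.400: state=(2.921, 1.123)
t=1.500: state=(3.115, 1.116)
t=1.600: state=(3.322, 1.119)
t=1.700: state=(3.541, 1.133)
t=1.800: state=(3.772, 1.159)
t=1.900: state=(4.010, 1.198)
t=2.000: state=(4.252, 1.252)
t=2.100: state=(4.495, 1.322)
t=2.200: state=(4.731, 1.412)
t=2.300: state=(4.953, 1.524)
t=2.400: state=(5.152, 1.661)
t=2.500: state=(5.316, 1.824)
t=2.600: state=(5.434, 2.017)
compare at T: x=5.434, y=2.017

largest component: x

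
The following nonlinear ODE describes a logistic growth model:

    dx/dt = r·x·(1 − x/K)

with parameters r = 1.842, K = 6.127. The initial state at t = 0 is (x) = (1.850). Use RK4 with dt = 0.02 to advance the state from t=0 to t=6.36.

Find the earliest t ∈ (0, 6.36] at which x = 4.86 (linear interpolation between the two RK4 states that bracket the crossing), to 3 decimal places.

t=0.000: state=(1.850)
step 1 (dt=0.02): k1=(2.379), k2=(2.396), k3=(2.396), k4=(2.413); state += dt/6·(k1+2k2+2k3+k4)
t=0.020: state=(1.898)
t=0.040: state=(1.947)
t=0.060: state=(1.996)
continuing one RK4 step at a time; state shown every 25 steps (Δt=0.5):
t=0.500: state=(3.190)
t=1.000: state=(4.484)
t=1.180: state=(4.851)
next step: t=1.200: state=(4.888) — x has crossed 4.86
linear interpolation between t=1.180 (4.85104) and t=1.200 (4.88786) → t≈1.185

t = 1.185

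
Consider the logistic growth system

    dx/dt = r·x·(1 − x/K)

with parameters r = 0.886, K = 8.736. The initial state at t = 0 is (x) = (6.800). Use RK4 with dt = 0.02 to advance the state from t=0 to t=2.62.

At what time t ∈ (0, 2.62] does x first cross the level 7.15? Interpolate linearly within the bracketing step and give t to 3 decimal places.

t=0.000: state=(6.800)
step 1 (dt=0.02): k1=(1.335), k2=(1.329), k3=(1.329), k4=(1.322); state += dt/6·(k1+2k2+2k3+k4)
t=0.020: state=(6.827)
t=0.040: state=(6.853)
t=0.060: state=(6.879)
continuing one RK4 step at a time; state shown every 5 steps (Δt=0.1):
t=0.100: state=(6.930)
t=0.200: state=(7.054)
t=0.280: state=(7.148)
next step: t=0.300: state=(7.171) — x has crossed 7.15
linear interpolation between t=0.280 (7.14803) and t=0.300 (7.17092) → t≈0.282

t = 0.282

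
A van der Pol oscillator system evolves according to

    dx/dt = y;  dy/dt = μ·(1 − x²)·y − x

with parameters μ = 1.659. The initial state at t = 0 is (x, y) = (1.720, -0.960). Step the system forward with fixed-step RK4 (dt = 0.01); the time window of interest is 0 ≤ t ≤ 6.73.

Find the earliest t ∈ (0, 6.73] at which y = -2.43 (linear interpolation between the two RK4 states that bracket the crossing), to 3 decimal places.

t=0.000: state=(1.720, -0.960)
step 1 (dt=0.01): k1=(-0.960, 1.399), k2=(-0.953, 1.355), k3=(-0.953, 1.356), k4=(-0.946, 1.313); state += dt/6·(k1+2k2+2k3+k4)
t=0.010: state=(1.710, -0.946)
t=0.020: state=(1.701, -0.934)
t=0.030: state=(1.692, -0.922)
continuing one RK4 step at a time; state shown every 25 steps (Δt=0.25):
t=0.250: state=(1.507, -0.794)
t=0.500: state=(1.308, -0.821)
t=0.750: state=(1.087, -0.961)
t=1.000: state=(0.816, -1.240)
t=1.250: state=(0.447, -1.762)
t=1.440: state=(0.054, -2.414)
next step: t=1.450: state=(0.030, -2.454) — y has crossed -2.43
linear interpolation between t=1.440 (-2.41362) and t=1.450 (-2.45434) → t≈1.444

t = 1.444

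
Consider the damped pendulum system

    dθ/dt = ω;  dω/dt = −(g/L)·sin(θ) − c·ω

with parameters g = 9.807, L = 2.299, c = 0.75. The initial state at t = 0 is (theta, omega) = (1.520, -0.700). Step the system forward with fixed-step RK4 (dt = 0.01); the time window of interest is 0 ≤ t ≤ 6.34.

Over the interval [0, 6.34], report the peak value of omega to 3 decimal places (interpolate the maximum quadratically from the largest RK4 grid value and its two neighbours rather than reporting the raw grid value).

max omega = 1.225

t=0.000: state=(1.520, -0.700)
step 1 (dt=0.01): k1=(-0.700, -3.735), k2=(-0.719, -3.720), k3=(-0.719, -3.721), k4=(-0.737, -3.706); state += dt/6·(k1+2k2+2k3+k4)
t=0.010: state=(1.513, -0.737)
t=0.020: state=(1.505, -0.774)
t=0.030: state=(1.497, -0.811)
continuing one RK4 step at a time; state shown every 25 steps (Δt=0.25):
t=0.250: state=(1.236, -1.534)
t=0.500: state=(0.776, -2.088)
t=0.750: state=(0.230, -2.189)
t=1.000: state=(-0.275, -1.777)
t=1.250: state=(-0.630, -1.032)
t=1.500: state=(-0.785, -0.210)
t=1.750: state=(-0.744, 0.509)
t=2.000: state=(-0.548, 1.012)
t=2.250: state=(-0.263, 1.221)
t=2.500: state=(0.036, 1.115)
t=2.750: state=(0.275, 0.764)
t=3.000: state=(0.408, 0.297)
t=3.250: state=(0.424, -0.155)
t=3.500: state=(0.340, -0.497)
t=3.750: state=(0.191, -0.667)
t=4.000: state=(0.022, -0.653)
t=4.250: state=(-0.123, -0.487)
t=4.500: state=(-0.214, -0.234)
t=4.750: state=(-0.239, 0.031)
t=5.000: state=(-0.204, 0.243)
t=5.250: state=(-0.126, 0.362)
t=5.500: state=(-0.032, 0.375)
t=5.750: state=(0.054, 0.297)
t=6.000: state=(0.112, 0.162)
t=6.250: state=(0.134, 0.012)
t=6.340: state=(0.133, -0.039)
largest grid value and its neighbours: omega(2.280)=1.22463, omega(2.290)=1.22475, omega(2.300)=1.22435
parabola through these three points peaks at t≈2.287 with omega≈1.22477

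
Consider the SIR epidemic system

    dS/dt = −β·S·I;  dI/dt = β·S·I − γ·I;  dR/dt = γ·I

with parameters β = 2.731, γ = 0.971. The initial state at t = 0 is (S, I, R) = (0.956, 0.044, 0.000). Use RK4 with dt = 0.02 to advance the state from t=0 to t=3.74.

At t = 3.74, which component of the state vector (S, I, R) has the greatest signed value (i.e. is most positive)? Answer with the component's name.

t=0.000: state=(0.956, 0.044, 0.000)
step 1 (dt=0.02): k1=(-0.115, 0.072, 0.043), k2=(-0.117, 0.073, 0.043), k3=(-0.117, 0.073, 0.043), k4=(-0.118, 0.074, 0.044); state += dt/6·(k1+2k2+2k3+k4)
t=0.020: state=(0.954, 0.045, 0.001)
t=0.040: state=(0.951, 0.047, 0.002)
t=0.060: state=(0.949, 0.049, 0.003)
continuing one RK4 step at a time; state shown every 10 steps (Δt=0.2):
t=0.200: state=(0.929, 0.061, 0.010)
t=0.400: state=(0.894, 0.082, 0.024)
t=0.600: state=(0.849, 0.109, 0.042)
t=0.800: state=(0.793, 0.141, 0.067)
t=1.000: state=(0.727, 0.175, 0.097)
t=1.200: state=(0.654, 0.211, 0.135)
t=1.400: state=(0.578, 0.243, 0.179)
t=1.600: state=(0.502, 0.269, 0.229)
t=1.800: state=(0.432, 0.286, 0.283)
t=2.000: state=(0.368, 0.293, 0.339)
t=2.200: state=(0.314, 0.290, 0.396)
t=2.400: state=(0.269, 0.280, 0.451)
t=2.600: state=(0.232, 0.264, 0.504)
t=2.800: state=(0.201, 0.245, 0.554)
t=3.000: state=(0.177, 0.224, 0.599)
t=3.200: state=(0.158, 0.202, 0.640)
t=3.400: state=(0.142, 0.180, 0.678)
t=3.600: state=(0.130, 0.160, 0.711)
t=3.740: state=(0.122, 0.146, 0.731)
compare at T: S=0.122, I=0.146, R=0.731

largest component: R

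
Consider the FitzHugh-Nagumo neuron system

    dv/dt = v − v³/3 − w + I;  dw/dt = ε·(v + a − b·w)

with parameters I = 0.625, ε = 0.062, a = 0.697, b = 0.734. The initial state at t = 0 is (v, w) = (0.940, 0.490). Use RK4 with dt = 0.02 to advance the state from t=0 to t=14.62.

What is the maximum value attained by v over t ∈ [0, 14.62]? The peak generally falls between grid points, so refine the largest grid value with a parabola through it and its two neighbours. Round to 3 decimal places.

t=0.000: state=(0.940, 0.490)
step 1 (dt=0.02): k1=(0.798, 0.079), k2=(0.798, 0.080), k3=(0.798, 0.080), k4=(0.798, 0.080); state += dt/6·(k1+2k2+2k3+k4)
t=0.020: state=(0.956, 0.492)
t=0.040: state=(0.972, 0.493)
t=0.060: state=(0.988, 0.495)
continuing one RK4 step at a time; state shown every 25 steps (Δt=0.5):
t=0.500: state=(1.314, 0.535)
t=1.000: state=(1.559, 0.589)
t=1.500: state=(1.663, 0.647)
t=2.000: state=(1.688, 0.705)
t=2.500: state=(1.679, 0.762)
t=3.000: state=(1.656, 0.817)
t=3.500: state=(1.629, 0.871)
t=4.000: state=(1.599, 0.922)
t=4.500: state=(1.568, 0.971)
t=5.000: state=(1.536, 1.018)
t=5.500: state=(1.503, 1.063)
t=6.000: state=(1.469, 1.106)
t=6.500: state=(1.434, 1.147)
t=7.000: state=(1.398, 1.186)
t=7.500: state=(1.360, 1.223)
t=8.000: state=(1.321, 1.258)
t=8.500: state=(1.280, 1.291)
t=9.000: state=(1.236, 1.322)
t=9.500: state=(1.189, 1.351)
t=10.000: state=(1.139, 1.377)
t=10.500: state=(1.083, 1.402)
t=11.000: state=(1.021, 1.424)
t=11.500: state=(0.949, 1.443)
t=12.000: state=(0.865, 1.460)
t=12.500: state=(0.761, 1.474)
t=13.000: state=(0.625, 1.483)
t=13.500: state=(0.436, 1.488)
t=14.000: state=(0.152, 1.485)
t=14.500: state=(-0.303, 1.471)
t=14.620: state=(-0.447, 1.465)
largest grid value and its neighbours: v(2.020)=1.68778, v(2.040)=1.68782, v(2.060)=1.68780
parabola through these three points peaks at t≈2.045 with v≈1.68782

max v = 1.688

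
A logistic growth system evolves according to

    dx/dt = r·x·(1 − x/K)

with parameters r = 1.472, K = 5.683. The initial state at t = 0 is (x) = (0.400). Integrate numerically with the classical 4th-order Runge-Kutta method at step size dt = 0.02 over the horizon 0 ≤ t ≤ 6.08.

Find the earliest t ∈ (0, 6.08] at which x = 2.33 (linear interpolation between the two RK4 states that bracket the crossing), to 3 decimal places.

t = 1.506

t=0.000: state=(0.400)
step 1 (dt=0.02): k1=(0.547), k2=(0.554), k3=(0.554), k4=(0.561); state += dt/6·(k1+2k2+2k3+k4)
t=0.020: state=(0.411)
t=0.040: state=(0.422)
t=0.060: state=(0.434)
continuing one RK4 step at a time; state shown every 10 steps (Δt=0.2):
t=0.200: state=(0.524)
t=0.400: state=(0.682)
t=0.600: state=(0.880)
t=0.800: state=(1.121)
t=1.000: state=(1.410)
t=1.200: state=(1.744)
t=1.400: state=(2.119)
t=1.500: state=(2.318)
next step: t=1.520: state=(2.358) — x has crossed 2.33
linear interpolation between t=1.500 (2.31792) and t=1.520 (2.35843) → t≈1.506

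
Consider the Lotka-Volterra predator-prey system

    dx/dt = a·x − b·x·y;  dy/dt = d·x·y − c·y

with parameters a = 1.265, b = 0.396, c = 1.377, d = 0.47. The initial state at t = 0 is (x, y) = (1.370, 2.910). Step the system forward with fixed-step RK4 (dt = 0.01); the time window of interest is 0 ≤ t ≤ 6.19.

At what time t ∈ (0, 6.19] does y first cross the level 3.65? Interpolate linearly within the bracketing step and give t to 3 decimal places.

t = 2.835

t=0.000: state=(1.370, 2.910)
step 1 (dt=0.01): k1=(0.154, -2.133), k2=(0.160, -2.124), k3=(0.160, -2.124), k4=(0.166, -2.116); state += dt/6·(k1+2k2+2k3+k4)
t=0.010: state=(1.372, 2.889)
t=0.020: state=(1.373, 2.868)
t=0.030: state=(1.375, 2.847)
continuing one RK4 step at a time; state shown every 20 steps (Δt=0.2):
t=0.200: state=(1.424, 2.519)
t=0.400: state=(1.522, 2.196)
t=0.600: state=(1.665, 1.936)
t=0.800: state=(1.855, 1.733)
t=1.000: state=(2.096, 1.584)
t=1.200: state=(2.391, 1.484)
t=1.400: state=(2.744, 1.434)
t=1.600: state=(3.156, 1.436)
t=1.800: state=(3.620, 1.499)
t=2.000: state=(4.120, 1.637)
t=2.200: state=(4.620, 1.875)
t=2.400: state=(5.060, 2.245)
t=2.600: state=(5.346, 2.784)
t=2.800: state=(5.373, 3.507)
t=2.830: state=(5.349, 3.630)
next step: t=2.840: state=(5.340, 3.671) — y has crossed 3.65
linear interpolation between t=2.830 (3.62975) and t=2.840 (3.67117) → t≈2.835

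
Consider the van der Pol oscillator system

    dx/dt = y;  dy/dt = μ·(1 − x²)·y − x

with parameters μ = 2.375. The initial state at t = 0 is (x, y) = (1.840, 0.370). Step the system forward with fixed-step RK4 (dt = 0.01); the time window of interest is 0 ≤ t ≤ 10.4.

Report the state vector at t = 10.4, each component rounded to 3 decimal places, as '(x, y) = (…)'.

t=0.000: state=(1.840, 0.370)
step 1 (dt=0.01): k1=(0.370, -3.936), k2=(0.350, -3.832), k3=(0.351, -3.835), k4=(0.332, -3.733); state += dt/6·(k1+2k2+2k3+k4)
t=0.010: state=(1.844, 0.332)
t=0.020: state=(1.847, 0.295)
t=0.030: state=(1.849, 0.261)
continuing one RK4 step at a time; state shown every 50 steps (Δt=0.5):
t=0.500: state=(1.792, -0.288)
t=1.000: state=(1.624, -0.377)
t=1.500: state=(1.412, -0.480)
t=2.000: state=(1.125, -0.699)
t=2.500: state=(0.642, -1.385)
t=3.000: state=(-0.608, -4.031)
t=3.500: state=(-1.994, -0.480)
t=4.000: state=(-1.957, 0.263)
t=4.500: state=(-1.810, 0.318)
t=5.000: state=(-1.638, 0.374)
t=5.500: state=(-1.429, 0.471)
t=6.000: state=(-1.150, 0.676)
t=6.500: state=(-0.690, 1.297)
t=7.000: state=(0.468, 3.814)
t=7.500: state=(1.973, 0.697)
t=8.000: state=(1.966, -0.255)
t=8.500: state=(1.821, -0.314)
t=9.000: state=(1.651, -0.369)
t=9.500: state=(1.446, -0.462)
t=10.000: state=(1.174, -0.654)
t=10.400: state=(0.847, -1.040)

(x, y) = (0.847, -1.040)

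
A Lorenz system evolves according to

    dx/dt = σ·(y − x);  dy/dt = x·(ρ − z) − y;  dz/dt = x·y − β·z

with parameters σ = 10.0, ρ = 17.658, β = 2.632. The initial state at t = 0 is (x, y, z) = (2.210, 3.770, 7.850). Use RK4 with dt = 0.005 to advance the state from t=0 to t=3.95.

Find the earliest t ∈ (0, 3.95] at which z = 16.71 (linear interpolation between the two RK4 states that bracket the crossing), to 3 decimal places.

t=0.000: state=(2.210, 3.770, 7.850)
step 1 (dt=0.005): k1=(15.600, 17.906, -12.330), k2=(15.658, 18.313, -12.001), k3=(15.666, 18.311, -12.000), k4=(15.732, 18.720, -11.667); state += dt/6·(k1+2k2+2k3+k4)
t=0.005: state=(2.288, 3.862, 7.790)
t=0.010: state=(2.367, 3.957, 7.733)
t=0.015: state=(2.447, 4.057, 7.680)
continuing one RK4 step at a time; state shown every 40 steps (Δt=0.2):
t=0.200: state=(7.043, 10.589, 9.944)
t=0.290: state=(10.193, 13.074, 16.444)
next step: t=0.295: state=(10.333, 13.059, 16.895) — z has crossed 16.71
linear interpolation between t=0.290 (16.44376) and t=0.295 (16.89506) → t≈0.293

t = 0.293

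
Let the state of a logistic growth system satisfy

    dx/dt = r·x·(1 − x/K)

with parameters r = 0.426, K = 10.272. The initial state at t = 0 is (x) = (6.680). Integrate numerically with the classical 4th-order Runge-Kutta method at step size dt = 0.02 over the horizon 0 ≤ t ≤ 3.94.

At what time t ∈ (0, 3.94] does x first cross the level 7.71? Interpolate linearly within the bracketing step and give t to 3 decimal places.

t = 1.130

t=0.000: state=(6.680)
step 1 (dt=0.02): k1=(0.995), k2=(0.994), k3=(0.994), k4=(0.993); state += dt/6·(k1+2k2+2k3+k4)
t=0.020: state=(6.700)
t=0.040: state=(6.720)
t=0.060: state=(6.739)
continuing one RK4 step at a time; state shown every 10 steps (Δt=0.2):
t=0.200: state=(6.876)
t=0.400: state=(7.067)
t=0.600: state=(7.252)
t=0.800: state=(7.430)
t=1.000: state=(7.602)
t=1.120: state=(7.702)
next step: t=1.140: state=(7.718) — x has crossed 7.71
linear interpolation between t=1.120 (7.70191) and t=1.140 (7.71830) → t≈1.130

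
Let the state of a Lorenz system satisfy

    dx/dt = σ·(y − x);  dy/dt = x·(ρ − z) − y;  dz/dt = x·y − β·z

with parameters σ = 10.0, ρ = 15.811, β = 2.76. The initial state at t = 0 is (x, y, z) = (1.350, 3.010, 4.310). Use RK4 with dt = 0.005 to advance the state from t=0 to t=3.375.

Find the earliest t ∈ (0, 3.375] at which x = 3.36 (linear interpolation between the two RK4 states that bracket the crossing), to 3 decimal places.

t=0.000: state=(1.350, 3.010, 4.310)
step 1 (dt=0.005): k1=(16.600, 12.516, -7.832), k2=(16.498, 12.990, -7.610), k3=(16.512, 12.985, -7.610), k4=(16.424, 13.455, -7.386); state += dt/6·(k1+2k2+2k3+k4)
t=0.005: state=(1.433, 3.075, 4.272)
t=0.010: state=(1.514, 3.145, 4.236)
t=0.015: state=(1.596, 3.219, 4.203)
t=0.110: state=(3.317, 5.508, 4.134)
next step: t=0.115: state=(3.428, 5.677, 4.171) — x has crossed 3.36
linear interpolation between t=0.110 (3.31695) and t=0.115 (3.42794) → t≈0.112

t = 0.112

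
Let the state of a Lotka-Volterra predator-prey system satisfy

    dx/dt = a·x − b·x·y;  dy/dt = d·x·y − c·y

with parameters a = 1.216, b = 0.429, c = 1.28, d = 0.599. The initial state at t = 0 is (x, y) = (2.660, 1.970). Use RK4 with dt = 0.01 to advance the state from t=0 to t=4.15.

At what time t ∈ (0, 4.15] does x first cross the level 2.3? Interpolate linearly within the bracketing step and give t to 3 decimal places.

t=0.000: state=(2.660, 1.970)
step 1 (dt=0.01): k1=(0.987, 0.617), k2=(0.985, 0.624), k3=(0.985, 0.624), k4=(0.983, 0.631); state += dt/6·(k1+2k2+2k3+k4)
t=0.010: state=(2.670, 1.976)
t=0.020: state=(2.680, 1.983)
t=0.030: state=(2.689, 1.989)
continuing one RK4 step at a time; state shown every 20 steps (Δt=0.2):
t=0.200: state=(2.847, 2.122)
t=0.400: state=(3.001, 2.332)
t=0.600: state=(3.098, 2.604)
t=0.800: state=(3.118, 2.927)
t=1.000: state=(3.046, 3.281)
t=1.200: state=(2.888, 3.628)
t=1.400: state=(2.663, 3.918)
t=1.600: state=(2.405, 4.110)
t=1.680: state=(2.300, 4.152)
next step: t=1.690: state=(2.287, 4.156) — x has crossed 2.3
linear interpolation between t=1.680 (2.30007) and t=1.690 (2.28708) → t≈1.680

t = 1.680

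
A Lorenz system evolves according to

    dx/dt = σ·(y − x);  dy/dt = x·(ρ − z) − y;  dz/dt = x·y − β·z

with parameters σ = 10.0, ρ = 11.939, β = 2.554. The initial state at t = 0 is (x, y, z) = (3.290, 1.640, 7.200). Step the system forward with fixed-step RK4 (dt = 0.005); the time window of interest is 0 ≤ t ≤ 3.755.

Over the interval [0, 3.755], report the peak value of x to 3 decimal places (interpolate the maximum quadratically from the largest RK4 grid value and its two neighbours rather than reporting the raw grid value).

max x = 7.869

t=0.000: state=(3.290, 1.640, 7.200)
step 1 (dt=0.005): k1=(-16.500, 13.951, -12.993), k2=(-15.739, 13.826, -12.865), k3=(-15.761, 13.835, -12.863), k4=(-15.020, 13.715, -12.736); state += dt/6·(k1+2k2+2k3+k4)
t=0.005: state=(3.211, 1.709, 7.136)
t=0.010: state=(3.140, 1.777, 7.073)
t=0.015: state=(3.075, 1.844, 7.011)
continuing one RK4 step at a time; state shown every 40 steps (Δt=0.2):
t=0.200: state=(3.360, 4.365, 5.735)
t=0.400: state=(6.347, 8.046, 8.443)
t=0.600: state=(7.591, 6.609, 14.446)
t=0.800: state=(4.357, 2.951, 12.749)
t=1.000: state=(3.055, 3.063, 9.158)
t=1.200: state=(3.995, 4.873, 7.623)
t=1.400: state=(6.179, 7.240, 9.675)
t=1.600: state=(6.769, 6.111, 13.278)
t=1.800: state=(4.721, 3.792, 12.188)
t=2.000: state=(3.852, 3.901, 9.673)
t=2.200: state=(4.683, 5.388, 8.866)
t=2.400: state=(6.134, 6.663, 10.698)
t=2.600: state=(6.087, 5.529, 12.563)
t=2.800: state=(4.772, 4.249, 11.514)
t=3.000: state=(4.397, 4.540, 9.906)
t=3.200: state=(5.142, 5.659, 9.760)
t=3.400: state=(5.968, 6.140, 11.212)
t=3.600: state=(5.632, 5.207, 11.984)
t=3.755: state=(4.972, 4.625, 11.339)
largest grid value and its neighbours: x(0.540)=7.86734, x(0.545)=7.86927, x(0.550)=7.86659
parabola through these three points peaks at t≈0.545 with x≈7.86929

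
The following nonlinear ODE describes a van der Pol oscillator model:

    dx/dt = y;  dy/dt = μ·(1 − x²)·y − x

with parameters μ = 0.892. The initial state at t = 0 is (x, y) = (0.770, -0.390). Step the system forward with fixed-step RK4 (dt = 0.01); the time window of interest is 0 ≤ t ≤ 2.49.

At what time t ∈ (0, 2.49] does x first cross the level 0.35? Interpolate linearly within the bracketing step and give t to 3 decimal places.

t = 0.613

t=0.000: state=(0.770, -0.390)
step 1 (dt=0.01): k1=(-0.390, -0.912), k2=(-0.395, -0.912), k3=(-0.395, -0.912), k4=(-0.399, -0.913); state += dt/6·(k1+2k2+2k3+k4)
t=0.010: state=(0.766, -0.399)
t=0.020: state=(0.762, -0.408)
t=0.030: state=(0.758, -0.417)
continuing one RK4 step at a time; state shown every 10 steps (Δt=0.1):
t=0.100: state=(0.726, -0.482)
t=0.200: state=(0.674, -0.576)
t=0.300: state=(0.611, -0.673)
t=0.400: state=(0.539, -0.774)
t=0.500: state=(0.456, -0.879)
t=0.600: state=(0.363, -0.989)
t=0.610: state=(0.353, -1.001)
next step: t=0.620: state=(0.343, -1.012) — x has crossed 0.35
linear interpolation between t=0.610 (0.35283) and t=0.620 (0.34277) → t≈0.613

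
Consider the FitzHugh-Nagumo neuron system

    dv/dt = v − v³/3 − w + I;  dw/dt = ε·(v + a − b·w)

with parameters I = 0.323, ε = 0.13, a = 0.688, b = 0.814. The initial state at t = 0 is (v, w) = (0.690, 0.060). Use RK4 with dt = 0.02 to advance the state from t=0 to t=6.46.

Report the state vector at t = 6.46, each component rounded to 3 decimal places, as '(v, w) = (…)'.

(v, w) = (0.931, 1.258)

t=0.000: state=(0.690, 0.060)
step 1 (dt=0.02): k1=(0.843, 0.173), k2=(0.846, 0.174), k3=(0.846, 0.174), k4=(0.849, 0.175); state += dt/6·(k1+2k2+2k3+k4)
t=0.020: state=(0.707, 0.063)
t=0.040: state=(0.724, 0.067)
t=0.060: state=(0.741, 0.071)
continuing one RK4 step at a time; state shown every 25 steps (Δt=0.5):
t=0.500: state=(1.120, 0.158)
t=1.000: state=(1.451, 0.276)
t=1.500: state=(1.603, 0.403)
t=2.000: state=(1.630, 0.528)
t=2.500: state=(1.600, 0.647)
t=3.000: state=(1.547, 0.757)
t=3.500: state=(1.482, 0.857)
t=4.000: state=(1.410, 0.948)
t=4.500: state=(1.332, 1.030)
t=5.000: state=(1.247, 1.102)
t=5.500: state=(1.153, 1.165)
t=6.000: state=(1.046, 1.218)
t=6.460: state=(0.931, 1.258)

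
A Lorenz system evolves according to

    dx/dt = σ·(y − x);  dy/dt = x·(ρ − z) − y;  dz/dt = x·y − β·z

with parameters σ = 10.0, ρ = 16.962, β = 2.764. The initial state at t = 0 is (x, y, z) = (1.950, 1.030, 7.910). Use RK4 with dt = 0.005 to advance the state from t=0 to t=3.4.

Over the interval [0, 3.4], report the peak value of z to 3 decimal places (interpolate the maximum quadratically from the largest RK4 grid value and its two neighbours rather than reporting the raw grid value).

t=0.000: state=(1.950, 1.030, 7.910)
step 1 (dt=0.005): k1=(-9.200, 16.621, -19.855), k2=(-8.554, 16.467, -19.661), k3=(-8.574, 16.481, -19.662), k4=(-7.947, 16.338, -19.470); state += dt/6·(k1+2k2+2k3+k4)
t=0.005: state=(1.907, 1.112, 7.812)
t=0.010: state=(1.870, 1.193, 7.715)
t=0.015: state=(1.839, 1.273, 7.621)
continuing one RK4 step at a time; state shown every 40 steps (Δt=0.2):
t=0.200: state=(3.210, 5.051, 5.634)
t=0.400: state=(9.550, 13.317, 13.211)
t=0.600: state=(8.212, 3.419, 23.036)
t=0.800: state=(1.938, 0.866, 14.131)
t=1.000: state=(1.802, 2.447, 8.524)
t=1.200: state=(4.740, 7.287, 7.296)
t=1.400: state=(10.793, 12.280, 18.638)
t=1.600: state=(5.790, 2.047, 20.133)
t=1.800: state=(2.172, 1.927, 12.360)
t=2.000: state=(3.405, 4.864, 8.451)
t=2.200: state=(8.270, 11.278, 12.630)
t=2.400: state=(8.939, 5.849, 22.014)
t=2.600: state=(3.434, 2.155, 15.378)
t=2.800: state=(3.333, 4.260, 10.279)
t=3.000: state=(6.964, 9.530, 11.520)
t=3.200: state=(9.523, 8.121, 20.759)
t=3.400: state=(4.661, 2.865, 16.972)
largest grid value and its neighbours: z(0.550)=23.93621, z(0.555)=23.94553, z(0.560)=23.92904
parabola through these three points peaks at t≈0.554 with z≈23.94578

max z = 23.946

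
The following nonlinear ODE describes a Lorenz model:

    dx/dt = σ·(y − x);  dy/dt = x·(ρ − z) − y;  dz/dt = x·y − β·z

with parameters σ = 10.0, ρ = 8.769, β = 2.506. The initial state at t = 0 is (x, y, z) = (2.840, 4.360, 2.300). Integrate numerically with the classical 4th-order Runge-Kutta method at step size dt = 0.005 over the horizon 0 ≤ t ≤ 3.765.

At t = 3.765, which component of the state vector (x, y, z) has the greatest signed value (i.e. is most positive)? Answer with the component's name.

largest component: z

t=0.000: state=(2.840, 4.360, 2.300)
step 1 (dt=0.005): k1=(15.200, 14.012, 6.619), k2=(15.170, 14.175, 6.844), k3=(15.175, 14.173, 6.843), k4=(15.150, 14.332, 7.070); state += dt/6·(k1+2k2+2k3+k4)
t=0.005: state=(2.916, 4.431, 2.334)
t=0.010: state=(2.992, 4.503, 2.371)
t=0.015: state=(3.067, 4.577, 2.410)
continuing one RK4 step at a time; state shown every 40 steps (Δt=0.2):
t=0.200: state=(5.973, 7.453, 5.865)
t=0.400: state=(6.773, 5.781, 11.225)
t=0.600: state=(3.817, 2.512, 9.977)
t=0.800: state=(2.391, 2.187, 7.035)
t=1.000: state=(2.627, 3.015, 5.242)
t=1.200: state=(3.839, 4.632, 5.143)
t=1.400: state=(5.427, 6.042, 7.247)
t=1.600: state=(5.589, 5.108, 9.539)
t=1.800: state=(4.210, 3.547, 9.002)
t=2.000: state=(3.416, 3.298, 7.378)
t=2.200: state=(3.637, 3.940, 6.432)
t=2.400: state=(4.447, 4.891, 6.751)
t=2.600: state=(5.088, 5.206, 8.026)
t=2.800: state=(4.833, 4.514, 8.720)
t=3.000: state=(4.165, 3.896, 8.187)
t=3.200: state=(3.908, 3.924, 7.375)
t=3.400: state=(4.165, 4.377, 7.092)
t=3.600: state=(4.603, 4.785, 7.505)
t=3.765: state=(4.764, 4.764, 8.025)
compare at T: x=4.764, y=4.764, z=8.025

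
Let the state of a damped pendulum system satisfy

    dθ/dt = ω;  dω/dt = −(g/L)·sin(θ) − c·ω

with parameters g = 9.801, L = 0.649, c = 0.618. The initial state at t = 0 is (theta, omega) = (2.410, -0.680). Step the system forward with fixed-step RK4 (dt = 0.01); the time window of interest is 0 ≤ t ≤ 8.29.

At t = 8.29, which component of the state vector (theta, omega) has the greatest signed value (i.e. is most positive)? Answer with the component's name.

t=0.000: state=(2.410, -0.680)
step 1 (dt=0.01): k1=(-0.680, -9.669), k2=(-0.728, -9.677), k3=(-0.728, -9.679), k4=(-0.777, -9.690); state += dt/6·(k1+2k2+2k3+k4)
t=0.010: state=(2.403, -0.777)
t=0.020: state=(2.394, -0.874)
t=0.030: state=(2.385, -0.971)
continuing one RK4 step at a time; state shown every 50 steps (Δt=0.5):
t=0.500: state=(0.711, -6.085)
t=1.000: state=(-1.533, -1.012)
t=1.500: state=(-0.338, 4.788)
t=2.000: state=(1.142, -0.160)
t=2.500: state=(-0.169, -3.500)
t=3.000: state=(-0.748, 1.522)
t=3.500: state=(0.476, 1.799)
t=4.000: state=(0.300, -2.074)
t=4.500: state=(-0.504, -0.208)
t=5.000: state=(0.065, 1.649)
t=5.500: state=(0.331, -0.785)
t=6.000: state=(-0.241, -0.745)
t=6.500: state=(-0.100, 1.022)
t=7.000: state=(0.236, -0.063)
t=7.500: state=(-0.069, -0.713)
t=8.000: state=(-0.131, 0.477)
t=8.290: state=(0.041, 0.579)
compare at T: theta=0.041, omega=0.579

largest component: omega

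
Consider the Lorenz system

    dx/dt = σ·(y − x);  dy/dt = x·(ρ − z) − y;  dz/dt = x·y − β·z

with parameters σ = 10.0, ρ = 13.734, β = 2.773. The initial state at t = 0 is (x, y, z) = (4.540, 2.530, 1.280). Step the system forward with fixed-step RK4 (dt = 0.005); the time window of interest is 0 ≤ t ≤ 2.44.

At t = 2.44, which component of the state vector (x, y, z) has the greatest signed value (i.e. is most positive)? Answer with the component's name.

t=0.000: state=(4.540, 2.530, 1.280)
step 1 (dt=0.005): k1=(-20.100, 54.011, 7.937), k2=(-18.247, 53.161, 8.361), k3=(-18.315, 53.216, 8.361), k4=(-16.523, 52.419, 8.773); state += dt/6·(k1+2k2+2k3+k4)
t=0.005: state=(4.449, 2.796, 1.322)
t=0.010: state=(4.374, 3.055, 1.368)
t=0.015: state=(4.316, 3.307, 1.417)
continuing one RK4 step at a time; state shown every 20 steps (Δt=0.1):
t=0.100: state=(5.037, 7.264, 2.958)
t=0.200: state=(8.169, 11.805, 7.914)
t=0.300: state=(10.904, 11.807, 16.731)
t=0.400: state=(9.099, 5.081, 20.451)
t=0.500: state=(4.801, 1.014, 17.133)
t=0.600: state=(2.103, 0.427, 13.152)
t=0.700: state=(1.125, 0.683, 10.035)
t=0.800: state=(0.989, 1.092, 7.683)
t=0.900: state=(1.269, 1.724, 5.958)
t=1.000: state=(1.927, 2.819, 4.830)
t=1.100: state=(3.138, 4.720, 4.492)
t=1.200: state=(5.179, 7.690, 5.680)
t=1.300: state=(7.971, 10.776, 9.804)
t=1.400: state=(9.840, 10.231, 16.188)
t=1.500: state=(8.389, 5.456, 18.732)
t=1.600: state=(5.203, 2.297, 16.340)
t=1.700: state=(3.058, 1.681, 13.027)
t=1.800: state=(2.291, 2.035, 10.279)
t=1.900: state=(2.399, 2.831, 8.273)
t=2.000: state=(3.127, 4.156, 7.105)
t=2.100: state=(4.484, 6.176, 7.106)
t=2.200: state=(6.452, 8.597, 8.983)
t=2.300: state=(8.365, 9.739, 13.002)
t=2.400: state=(8.638, 7.703, 16.634)
t=2.440: state=(8.093, 6.349, 17.118)
compare at T: x=8.093, y=6.349, z=17.118

largest component: z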